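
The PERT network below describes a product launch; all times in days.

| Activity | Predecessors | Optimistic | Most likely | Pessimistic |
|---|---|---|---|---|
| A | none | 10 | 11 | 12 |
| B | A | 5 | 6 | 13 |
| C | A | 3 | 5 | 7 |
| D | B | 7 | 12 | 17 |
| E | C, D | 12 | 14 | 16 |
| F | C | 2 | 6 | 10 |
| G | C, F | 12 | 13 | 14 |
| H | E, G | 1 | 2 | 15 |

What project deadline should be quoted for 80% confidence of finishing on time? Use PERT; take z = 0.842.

te_A = (10 + 4·11 + 12)/6 = 66/6 = 11; σ²_A = ((12−10)/6)² = 0.111
te_B = (5 + 4·6 + 13)/6 = 42/6 = 7; σ²_B = ((13−5)/6)² = 1.778
te_C = (3 + 4·5 + 7)/6 = 30/6 = 5; σ²_C = ((7−3)/6)² = 0.444
te_D = (7 + 4·12 + 17)/6 = 72/6 = 12; σ²_D = ((17−7)/6)² = 2.778
te_E = (12 + 4·14 + 16)/6 = 84/6 = 14; σ²_E = ((16−12)/6)² = 0.444
te_F = (2 + 4·6 + 10)/6 = 36/6 = 6; σ²_F = ((10−2)/6)² = 1.778
te_G = (12 + 4·13 + 14)/6 = 78/6 = 13; σ²_G = ((14−12)/6)² = 0.111
te_H = (1 + 4·2 + 15)/6 = 24/6 = 4; σ²_H = ((15−1)/6)² = 5.444

Forward pass:
ES_A = 0; EF_A = 11
ES_B = 11; EF_B = 11+7 = 18
ES_C = 11; EF_C = 11+5 = 16
ES_D = 18; EF_D = 18+12 = 30
ES_E = max(EF_C=16, EF_D=30) = 30; EF_E = 30+14 = 44
ES_F = 16; EF_F = 16+6 = 22
ES_G = max(EF_C=16, EF_F=22) = 22; EF_G = 22+13 = 35
ES_H = max(EF_E=44, EF_G=35) = 44; EF_H = 44+4 = 48
Expected project duration μ = 48 days. Critical path: A → B → D → E → H.

Variance along critical path = 0.111 + 1.778 + 2.778 + 0.444 + 5.444 = 10.556; σ = 3.249 days.
D = μ + z·σ = 48 + 0.842·3.249 = 50.7 days

50.7 days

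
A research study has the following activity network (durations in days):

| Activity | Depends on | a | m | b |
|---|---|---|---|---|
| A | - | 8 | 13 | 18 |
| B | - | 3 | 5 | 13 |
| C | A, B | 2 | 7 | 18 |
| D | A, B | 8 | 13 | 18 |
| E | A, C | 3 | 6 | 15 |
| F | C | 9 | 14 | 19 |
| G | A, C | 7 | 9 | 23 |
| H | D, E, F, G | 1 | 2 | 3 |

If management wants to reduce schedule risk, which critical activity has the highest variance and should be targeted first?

te_A = (8 + 4·13 + 18)/6 = 78/6 = 13; σ²_A = ((18−8)/6)² = 2.778
te_B = (3 + 4·5 + 13)/6 = 36/6 = 6; σ²_B = ((13−3)/6)² = 2.778
te_C = (2 + 4·7 + 18)/6 = 48/6 = 8; σ²_C = ((18−2)/6)² = 7.111
te_D = (8 + 4·13 + 18)/6 = 78/6 = 13; σ²_D = ((18−8)/6)² = 2.778
te_E = (3 + 4·6 + 15)/6 = 42/6 = 7; σ²_E = ((15−3)/6)² = 4.000
te_F = (9 + 4·14 + 19)/6 = 84/6 = 14; σ²_F = ((19−9)/6)² = 2.778
te_G = (7 + 4·9 + 23)/6 = 66/6 = 11; σ²_G = ((23−7)/6)² = 7.111
te_H = (1 + 4·2 + 3)/6 = 12/6 = 2; σ²_H = ((3−1)/6)² = 0.111

Forward pass:
ES_A = 0; EF_A = 13
ES_B = 0; EF_B = 6
ES_C = max(EF_A=13, EF_B=6) = 13; EF_C = 13+8 = 21
ES_D = max(EF_A=13, EF_B=6) = 13; EF_D = 13+13 = 26
ES_E = max(EF_A=13, EF_C=21) = 21; EF_E = 21+7 = 28
ES_F = 21; EF_F = 21+14 = 35
ES_G = max(EF_A=13, EF_C=21) = 21; EF_G = 21+11 = 32
ES_H = max(EF_D=26, EF_E=28, EF_F=35, EF_G=32) = 35; EF_H = 35+2 = 37
Expected project duration μ = 37 days. Critical path: A → C → F → H.

Variances on critical path: σ²_A=2.778, σ²_C=7.111, σ²_F=2.778, σ²_H=0.111.
Largest is σ²_C = 7.111.

C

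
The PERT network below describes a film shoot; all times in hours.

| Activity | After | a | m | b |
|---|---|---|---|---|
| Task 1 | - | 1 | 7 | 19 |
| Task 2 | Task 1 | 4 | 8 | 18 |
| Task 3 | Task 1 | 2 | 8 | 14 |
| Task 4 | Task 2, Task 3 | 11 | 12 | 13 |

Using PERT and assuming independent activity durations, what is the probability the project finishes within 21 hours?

0.018

te_Task 1 = (1 + 4·7 + 19)/6 = 48/6 = 8; σ²_Task 1 = ((19−1)/6)² = 9.000
te_Task 2 = (4 + 4·8 + 18)/6 = 54/6 = 9; σ²_Task 2 = ((18−4)/6)² = 5.444
te_Task 3 = (2 + 4·8 + 14)/6 = 48/6 = 8; σ²_Task 3 = ((14−2)/6)² = 4.000
te_Task 4 = (11 + 4·12 + 13)/6 = 72/6 = 12; σ²_Task 4 = ((13−11)/6)² = 0.111

Forward pass:
ES_Task 1 = 0; EF_Task 1 = 8
ES_Task 2 = 8; EF_Task 2 = 8+9 = 17
ES_Task 3 = 8; EF_Task 3 = 8+8 = 16
ES_Task 4 = max(EF_Task 2=17, EF_Task 3=16) = 17; EF_Task 4 = 17+12 = 29
Expected project duration μ = 29 hours. Critical path: Task 1 → Task 2 → Task 4.

Variance along critical path = 9.000 + 5.444 + 0.111 = 14.556; σ = √14.556 = 3.815 hours.
Z = (21 − 29) / 3.815 = -2.097
P(T ≤ 21) = Φ(-2.097) ≈ 0.018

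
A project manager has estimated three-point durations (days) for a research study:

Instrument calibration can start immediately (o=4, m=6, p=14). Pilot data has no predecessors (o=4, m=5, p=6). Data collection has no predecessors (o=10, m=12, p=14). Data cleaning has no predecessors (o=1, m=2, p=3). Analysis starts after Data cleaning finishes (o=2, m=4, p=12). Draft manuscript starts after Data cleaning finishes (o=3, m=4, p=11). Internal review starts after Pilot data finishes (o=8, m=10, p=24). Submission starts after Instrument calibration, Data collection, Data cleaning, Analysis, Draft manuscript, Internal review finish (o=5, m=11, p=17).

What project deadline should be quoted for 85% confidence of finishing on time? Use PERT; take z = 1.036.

te_Instrument calibration = (4 + 4·6 + 14)/6 = 42/6 = 7; σ²_Instrument calibration = ((14−4)/6)² = 2.778
te_Pilot data = (4 + 4·5 + 6)/6 = 30/6 = 5; σ²_Pilot data = ((6−4)/6)² = 0.111
te_Data collection = (10 + 4·12 + 14)/6 = 72/6 = 12; σ²_Data collection = ((14−10)/6)² = 0.444
te_Data cleaning = (1 + 4·2 + 3)/6 = 12/6 = 2; σ²_Data cleaning = ((3−1)/6)² = 0.111
te_Analysis = (2 + 4·4 + 12)/6 = 30/6 = 5; σ²_Analysis = ((12−2)/6)² = 2.778
te_Draft manuscript = (3 + 4·4 + 11)/6 = 30/6 = 5; σ²_Draft manuscript = ((11−3)/6)² = 1.778
te_Internal review = (8 + 4·10 + 24)/6 = 72/6 = 12; σ²_Internal review = ((24−8)/6)² = 7.111
te_Submission = (5 + 4·11 + 17)/6 = 66/6 = 11; σ²_Submission = ((17−5)/6)² = 4.000

Forward pass:
ES_Instrument calibration = 0; EF_Instrument calibration = 7
ES_Pilot data = 0; EF_Pilot data = 5
ES_Data collection = 0; EF_Data collection = 12
ES_Data cleaning = 0; EF_Data cleaning = 2
ES_Analysis = 2; EF_Analysis = 2+5 = 7
ES_Draft manuscript = 2; EF_Draft manuscript = 2+5 = 7
ES_Internal review = 5; EF_Internal review = 5+12 = 17
ES_Submission = max(EF_Instrument calibration=7, EF_Data collection=12, EF_Data cleaning=2, EF_Analysis=7, EF_Draft manuscript=7, EF_Internal review=17) = 17; EF_Submission = 17+11 = 28
Expected project duration μ = 28 days. Critical path: Pilot data → Internal review → Submission.

Variance along critical path = 0.111 + 7.111 + 4.000 = 11.222; σ = 3.350 days.
D = μ + z·σ = 28 + 1.036·3.350 = 31.5 days

31.5 days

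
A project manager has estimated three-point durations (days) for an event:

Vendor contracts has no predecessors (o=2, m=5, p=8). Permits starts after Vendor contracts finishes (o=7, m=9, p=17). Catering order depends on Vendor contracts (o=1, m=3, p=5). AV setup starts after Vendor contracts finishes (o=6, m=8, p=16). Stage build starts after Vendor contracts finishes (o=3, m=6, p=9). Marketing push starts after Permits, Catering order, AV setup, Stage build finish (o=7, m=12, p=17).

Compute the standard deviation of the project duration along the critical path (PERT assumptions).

te_Vendor contracts = (2 + 4·5 + 8)/6 = 30/6 = 5; σ²_Vendor contracts = ((8−2)/6)² = 1.000
te_Permits = (7 + 4·9 + 17)/6 = 60/6 = 10; σ²_Permits = ((17−7)/6)² = 2.778
te_Catering order = (1 + 4·3 + 5)/6 = 18/6 = 3; σ²_Catering order = ((5−1)/6)² = 0.444
te_AV setup = (6 + 4·8 + 16)/6 = 54/6 = 9; σ²_AV setup = ((16−6)/6)² = 2.778
te_Stage build = (3 + 4·6 + 9)/6 = 36/6 = 6; σ²_Stage build = ((9−3)/6)² = 1.000
te_Marketing push = (7 + 4·12 + 17)/6 = 72/6 = 12; σ²_Marketing push = ((17−7)/6)² = 2.778

Forward pass:
ES_Vendor contracts = 0; EF_Vendor contracts = 5
ES_Permits = 5; EF_Permits = 5+10 = 15
ES_Catering order = 5; EF_Catering order = 5+3 = 8
ES_AV setup = 5; EF_AV setup = 5+9 = 14
ES_Stage build = 5; EF_Stage build = 5+6 = 11
ES_Marketing push = max(EF_Permits=15, EF_Catering order=8, EF_AV setup=14, EF_Stage build=11) = 15; EF_Marketing push = 15+12 = 27
Expected project duration μ = 27 days. Critical path: Vendor contracts → Permits → Marketing push.

Variance along critical path = 1.000 + 2.778 + 2.778 = 6.556
σ = √6.556 = 2.560 days

2.56 days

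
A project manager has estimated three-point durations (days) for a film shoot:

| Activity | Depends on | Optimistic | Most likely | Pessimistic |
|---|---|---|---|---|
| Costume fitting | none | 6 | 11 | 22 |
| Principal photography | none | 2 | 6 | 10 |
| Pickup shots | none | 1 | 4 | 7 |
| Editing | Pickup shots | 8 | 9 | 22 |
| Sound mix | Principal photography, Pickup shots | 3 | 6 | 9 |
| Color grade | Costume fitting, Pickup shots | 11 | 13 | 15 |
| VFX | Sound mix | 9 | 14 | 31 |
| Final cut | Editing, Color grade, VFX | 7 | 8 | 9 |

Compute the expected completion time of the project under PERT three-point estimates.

36 days

te_Costume fitting = (6 + 4·11 + 22)/6 = 72/6 = 12
te_Principal photography = (2 + 4·6 + 10)/6 = 36/6 = 6
te_Pickup shots = (1 + 4·4 + 7)/6 = 24/6 = 4
te_Editing = (8 + 4·9 + 22)/6 = 66/6 = 11
te_Sound mix = (3 + 4·6 + 9)/6 = 36/6 = 6
te_Color grade = (11 + 4·13 + 15)/6 = 78/6 = 13
te_VFX = (9 + 4·14 + 31)/6 = 96/6 = 16
te_Final cut = (7 + 4·8 + 9)/6 = 48/6 = 8

Forward pass:
ES_Costume fitting = 0; EF_Costume fitting = 12
ES_Principal photography = 0; EF_Principal photography = 6
ES_Pickup shots = 0; EF_Pickup shots = 4
ES_Editing = 4; EF_Editing = 4+11 = 15
ES_Sound mix = max(EF_Principal photography=6, EF_Pickup shots=4) = 6; EF_Sound mix = 6+6 = 12
ES_Color grade = max(EF_Costume fitting=12, EF_Pickup shots=4) = 12; EF_Color grade = 12+13 = 25
ES_VFX = 12; EF_VFX = 12+16 = 28
ES_Final cut = max(EF_Editing=15, EF_Color grade=25, EF_VFX=28) = 28; EF_Final cut = 28+8 = 36
Expected project duration μ = 36 days. Critical path: Principal photography → Sound mix → VFX → Final cut.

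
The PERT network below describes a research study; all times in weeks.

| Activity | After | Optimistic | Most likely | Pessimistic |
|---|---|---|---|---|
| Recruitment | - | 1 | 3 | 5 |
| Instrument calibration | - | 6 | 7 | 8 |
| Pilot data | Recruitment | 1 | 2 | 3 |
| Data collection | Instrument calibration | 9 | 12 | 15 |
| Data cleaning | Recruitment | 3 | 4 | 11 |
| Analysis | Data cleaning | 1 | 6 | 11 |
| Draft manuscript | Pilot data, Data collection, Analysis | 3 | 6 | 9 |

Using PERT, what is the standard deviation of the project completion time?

te_Recruitment = (1 + 4·3 + 5)/6 = 18/6 = 3; σ²_Recruitment = ((5−1)/6)² = 0.444
te_Instrument calibration = (6 + 4·7 + 8)/6 = 42/6 = 7; σ²_Instrument calibration = ((8−6)/6)² = 0.111
te_Pilot data = (1 + 4·2 + 3)/6 = 12/6 = 2; σ²_Pilot data = ((3−1)/6)² = 0.111
te_Data collection = (9 + 4·12 + 15)/6 = 72/6 = 12; σ²_Data collection = ((15−9)/6)² = 1.000
te_Data cleaning = (3 + 4·4 + 11)/6 = 30/6 = 5; σ²_Data cleaning = ((11−3)/6)² = 1.778
te_Analysis = (1 + 4·6 + 11)/6 = 36/6 = 6; σ²_Analysis = ((11−1)/6)² = 2.778
te_Draft manuscript = (3 + 4·6 + 9)/6 = 36/6 = 6; σ²_Draft manuscript = ((9−3)/6)² = 1.000

Forward pass:
ES_Recruitment = 0; EF_Recruitment = 3
ES_Instrument calibration = 0; EF_Instrument calibration = 7
ES_Pilot data = 3; EF_Pilot data = 3+2 = 5
ES_Data collection = 7; EF_Data collection = 7+12 = 19
ES_Data cleaning = 3; EF_Data cleaning = 3+5 = 8
ES_Analysis = 8; EF_Analysis = 8+6 = 14
ES_Draft manuscript = max(EF_Pilot data=5, EF_Data collection=19, EF_Analysis=14) = 19; EF_Draft manuscript = 19+6 = 25
Expected project duration μ = 25 weeks. Critical path: Instrument calibration → Data collection → Draft manuscript.

Variance along critical path = 0.111 + 1.000 + 1.000 = 2.111
σ = √2.111 = 1.453 weeks

1.45 weeks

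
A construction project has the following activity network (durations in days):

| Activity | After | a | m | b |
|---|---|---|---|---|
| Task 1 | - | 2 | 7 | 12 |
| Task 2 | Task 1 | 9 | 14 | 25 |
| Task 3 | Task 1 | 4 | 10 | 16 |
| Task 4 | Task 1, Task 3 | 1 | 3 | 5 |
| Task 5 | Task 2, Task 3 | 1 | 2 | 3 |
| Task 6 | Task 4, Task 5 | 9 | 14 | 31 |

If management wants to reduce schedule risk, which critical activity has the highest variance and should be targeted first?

Task 6

te_Task 1 = (2 + 4·7 + 12)/6 = 42/6 = 7; σ²_Task 1 = ((12−2)/6)² = 2.778
te_Task 2 = (9 + 4·14 + 25)/6 = 90/6 = 15; σ²_Task 2 = ((25−9)/6)² = 7.111
te_Task 3 = (4 + 4·10 + 16)/6 = 60/6 = 10; σ²_Task 3 = ((16−4)/6)² = 4.000
te_Task 4 = (1 + 4·3 + 5)/6 = 18/6 = 3; σ²_Task 4 = ((5−1)/6)² = 0.444
te_Task 5 = (1 + 4·2 + 3)/6 = 12/6 = 2; σ²_Task 5 = ((3−1)/6)² = 0.111
te_Task 6 = (9 + 4·14 + 31)/6 = 96/6 = 16; σ²_Task 6 = ((31−9)/6)² = 13.444

Forward pass:
ES_Task 1 = 0; EF_Task 1 = 7
ES_Task 2 = 7; EF_Task 2 = 7+15 = 22
ES_Task 3 = 7; EF_Task 3 = 7+10 = 17
ES_Task 4 = max(EF_Task 1=7, EF_Task 3=17) = 17; EF_Task 4 = 17+3 = 20
ES_Task 5 = max(EF_Task 2=22, EF_Task 3=17) = 22; EF_Task 5 = 22+2 = 24
ES_Task 6 = max(EF_Task 4=20, EF_Task 5=24) = 24; EF_Task 6 = 24+16 = 40
Expected project duration μ = 40 days. Critical path: Task 1 → Task 2 → Task 5 → Task 6.

Variances on critical path: σ²_Task 1=2.778, σ²_Task 2=7.111, σ²_Task 5=0.111, σ²_Task 6=13.444.
Largest is σ²_Task 6 = 13.444.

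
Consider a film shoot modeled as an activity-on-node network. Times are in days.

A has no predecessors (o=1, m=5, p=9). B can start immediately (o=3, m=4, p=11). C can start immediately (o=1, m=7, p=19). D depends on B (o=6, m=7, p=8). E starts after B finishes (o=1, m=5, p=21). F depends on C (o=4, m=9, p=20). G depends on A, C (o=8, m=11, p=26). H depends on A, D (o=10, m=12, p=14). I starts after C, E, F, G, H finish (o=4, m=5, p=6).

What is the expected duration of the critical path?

te_A = (1 + 4·5 + 9)/6 = 30/6 = 5
te_B = (3 + 4·4 + 11)/6 = 30/6 = 5
te_C = (1 + 4·7 + 19)/6 = 48/6 = 8
te_D = (6 + 4·7 + 8)/6 = 42/6 = 7
te_E = (1 + 4·5 + 21)/6 = 42/6 = 7
te_F = (4 + 4·9 + 20)/6 = 60/6 = 10
te_G = (8 + 4·11 + 26)/6 = 78/6 = 13
te_H = (10 + 4·12 + 14)/6 = 72/6 = 12
te_I = (4 + 4·5 + 6)/6 = 30/6 = 5

Forward pass:
ES_A = 0; EF_A = 5
ES_B = 0; EF_B = 5
ES_C = 0; EF_C = 8
ES_D = 5; EF_D = 5+7 = 12
ES_E = 5; EF_E = 5+7 = 12
ES_F = 8; EF_F = 8+10 = 18
ES_G = max(EF_A=5, EF_C=8) = 8; EF_G = 8+13 = 21
ES_H = max(EF_A=5, EF_D=12) = 12; EF_H = 12+12 = 24
ES_I = max(EF_C=8, EF_E=12, EF_F=18, EF_G=21, EF_H=24) = 24; EF_I = 24+5 = 29
Expected project duration μ = 29 days. Critical path: B → D → H → I.

29 days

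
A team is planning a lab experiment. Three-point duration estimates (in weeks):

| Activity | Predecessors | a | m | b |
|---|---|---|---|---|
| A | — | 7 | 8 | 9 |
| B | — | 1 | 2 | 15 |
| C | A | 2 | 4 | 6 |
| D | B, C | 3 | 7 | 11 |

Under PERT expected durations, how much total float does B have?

te_A = (7 + 4·8 + 9)/6 = 48/6 = 8
te_B = (1 + 4·2 + 15)/6 = 24/6 = 4
te_C = (2 + 4·4 + 6)/6 = 24/6 = 4
te_D = (3 + 4·7 + 11)/6 = 42/6 = 7

Forward pass:
ES_A = 0; EF_A = 8
ES_B = 0; EF_B = 4
ES_C = 8; EF_C = 8+4 = 12
ES_D = max(EF_B=4, EF_C=12) = 12; EF_D = 12+7 = 19
Expected project duration μ = 19 weeks. Critical path: A → C → D.

Backward pass:
LF_D = 19; LS_D = 19−7 = 12
LF_C = LS_D = 12; LS_C = 12−4 = 8
LF_B = LS_D = 12; LS_B = 12−4 = 8
LF_A = LS_C = 8; LS_A = 8−8 = 0
Slack_B = LS_B − ES_B = 8 − 0 = 8

8 weeks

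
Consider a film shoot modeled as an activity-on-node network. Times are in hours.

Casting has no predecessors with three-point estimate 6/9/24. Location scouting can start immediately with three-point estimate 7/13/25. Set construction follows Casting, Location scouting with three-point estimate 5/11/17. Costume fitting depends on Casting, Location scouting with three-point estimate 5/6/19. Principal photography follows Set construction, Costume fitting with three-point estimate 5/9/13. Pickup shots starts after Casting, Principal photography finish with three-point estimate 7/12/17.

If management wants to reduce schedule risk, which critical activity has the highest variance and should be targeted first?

te_Casting = (6 + 4·9 + 24)/6 = 66/6 = 11; σ²_Casting = ((24−6)/6)² = 9.000
te_Location scouting = (7 + 4·13 + 25)/6 = 84/6 = 14; σ²_Location scouting = ((25−7)/6)² = 9.000
te_Set construction = (5 + 4·11 + 17)/6 = 66/6 = 11; σ²_Set construction = ((17−5)/6)² = 4.000
te_Costume fitting = (5 + 4·6 + 19)/6 = 48/6 = 8; σ²_Costume fitting = ((19−5)/6)² = 5.444
te_Principal photography = (5 + 4·9 + 13)/6 = 54/6 = 9; σ²_Principal photography = ((13−5)/6)² = 1.778
te_Pickup shots = (7 + 4·12 + 17)/6 = 72/6 = 12; σ²_Pickup shots = ((17−7)/6)² = 2.778

Forward pass:
ES_Casting = 0; EF_Casting = 11
ES_Location scouting = 0; EF_Location scouting = 14
ES_Set construction = max(EF_Casting=11, EF_Location scouting=14) = 14; EF_Set construction = 14+11 = 25
ES_Costume fitting = max(EF_Casting=11, EF_Location scouting=14) = 14; EF_Costume fitting = 14+8 = 22
ES_Principal photography = max(EF_Set construction=25, EF_Costume fitting=22) = 25; EF_Principal photography = 25+9 = 34
ES_Pickup shots = max(EF_Casting=11, EF_Principal photography=34) = 34; EF_Pickup shots = 34+12 = 46
Expected project duration μ = 46 hours. Critical path: Location scouting → Set construction → Principal photography → Pickup shots.

Variances on critical path: σ²_Location scouting=9.000, σ²_Set construction=4.000, σ²_Principal photography=1.778, σ²_Pickup shots=2.778.
Largest is σ²_Location scouting = 9.000.

Location scouting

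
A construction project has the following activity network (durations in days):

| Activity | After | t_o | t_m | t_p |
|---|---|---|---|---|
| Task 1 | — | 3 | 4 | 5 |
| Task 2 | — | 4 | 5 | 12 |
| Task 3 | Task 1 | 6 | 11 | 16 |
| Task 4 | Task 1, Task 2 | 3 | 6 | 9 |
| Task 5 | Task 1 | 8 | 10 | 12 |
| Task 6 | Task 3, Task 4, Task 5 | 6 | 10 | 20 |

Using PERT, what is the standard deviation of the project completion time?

2.89 days

te_Task 1 = (3 + 4·4 + 5)/6 = 24/6 = 4; σ²_Task 1 = ((5−3)/6)² = 0.111
te_Task 2 = (4 + 4·5 + 12)/6 = 36/6 = 6; σ²_Task 2 = ((12−4)/6)² = 1.778
te_Task 3 = (6 + 4·11 + 16)/6 = 66/6 = 11; σ²_Task 3 = ((16−6)/6)² = 2.778
te_Task 4 = (3 + 4·6 + 9)/6 = 36/6 = 6; σ²_Task 4 = ((9−3)/6)² = 1.000
te_Task 5 = (8 + 4·10 + 12)/6 = 60/6 = 10; σ²_Task 5 = ((12−8)/6)² = 0.444
te_Task 6 = (6 + 4·10 + 20)/6 = 66/6 = 11; σ²_Task 6 = ((20−6)/6)² = 5.444

Forward pass:
ES_Task 1 = 0; EF_Task 1 = 4
ES_Task 2 = 0; EF_Task 2 = 6
ES_Task 3 = 4; EF_Task 3 = 4+11 = 15
ES_Task 4 = max(EF_Task 1=4, EF_Task 2=6) = 6; EF_Task 4 = 6+6 = 12
ES_Task 5 = 4; EF_Task 5 = 4+10 = 14
ES_Task 6 = max(EF_Task 3=15, EF_Task 4=12, EF_Task 5=14) = 15; EF_Task 6 = 15+11 = 26
Expected project duration μ = 26 days. Critical path: Task 1 → Task 3 → Task 6.

Variance along critical path = 0.111 + 2.778 + 5.444 = 8.333
σ = √8.333 = 2.887 days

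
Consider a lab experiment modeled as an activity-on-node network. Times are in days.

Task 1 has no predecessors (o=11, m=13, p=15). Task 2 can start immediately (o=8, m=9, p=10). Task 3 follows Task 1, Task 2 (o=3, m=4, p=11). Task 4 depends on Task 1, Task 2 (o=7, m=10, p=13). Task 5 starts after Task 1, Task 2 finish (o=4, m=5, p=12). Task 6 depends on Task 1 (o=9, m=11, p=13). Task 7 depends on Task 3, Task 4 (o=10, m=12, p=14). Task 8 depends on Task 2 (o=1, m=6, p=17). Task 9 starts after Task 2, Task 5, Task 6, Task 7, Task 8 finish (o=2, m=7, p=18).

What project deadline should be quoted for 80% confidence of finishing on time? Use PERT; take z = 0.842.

te_Task 1 = (11 + 4·13 + 15)/6 = 78/6 = 13; σ²_Task 1 = ((15−11)/6)² = 0.444
te_Task 2 = (8 + 4·9 + 10)/6 = 54/6 = 9; σ²_Task 2 = ((10−8)/6)² = 0.111
te_Task 3 = (3 + 4·4 + 11)/6 = 30/6 = 5; σ²_Task 3 = ((11−3)/6)² = 1.778
te_Task 4 = (7 + 4·10 + 13)/6 = 60/6 = 10; σ²_Task 4 = ((13−7)/6)² = 1.000
te_Task 5 = (4 + 4·5 + 12)/6 = 36/6 = 6; σ²_Task 5 = ((12−4)/6)² = 1.778
te_Task 6 = (9 + 4·11 + 13)/6 = 66/6 = 11; σ²_Task 6 = ((13−9)/6)² = 0.444
te_Task 7 = (10 + 4·12 + 14)/6 = 72/6 = 12; σ²_Task 7 = ((14−10)/6)² = 0.444
te_Task 8 = (1 + 4·6 + 17)/6 = 42/6 = 7; σ²_Task 8 = ((17−1)/6)² = 7.111
te_Task 9 = (2 + 4·7 + 18)/6 = 48/6 = 8; σ²_Task 9 = ((18−2)/6)² = 7.111

Forward pass:
ES_Task 1 = 0; EF_Task 1 = 13
ES_Task 2 = 0; EF_Task 2 = 9
ES_Task 3 = max(EF_Task 1=13, EF_Task 2=9) = 13; EF_Task 3 = 13+5 = 18
ES_Task 4 = max(EF_Task 1=13, EF_Task 2=9) = 13; EF_Task 4 = 13+10 = 23
ES_Task 5 = max(EF_Task 1=13, EF_Task 2=9) = 13; EF_Task 5 = 13+6 = 19
ES_Task 6 = 13; EF_Task 6 = 13+11 = 24
ES_Task 7 = max(EF_Task 3=18, EF_Task 4=23) = 23; EF_Task 7 = 23+12 = 35
ES_Task 8 = 9; EF_Task 8 = 9+7 = 16
ES_Task 9 = max(EF_Task 2=9, EF_Task 5=19, EF_Task 6=24, EF_Task 7=35, EF_Task 8=16) = 35; EF_Task 9 = 35+8 = 43
Expected project duration μ = 43 days. Critical path: Task 1 → Task 4 → Task 7 → Task 9.

Variance along critical path = 0.444 + 1.000 + 0.444 + 7.111 = 9.000; σ = 3.000 days.
D = μ + z·σ = 43 + 0.842·3.000 = 45.5 days

45.5 days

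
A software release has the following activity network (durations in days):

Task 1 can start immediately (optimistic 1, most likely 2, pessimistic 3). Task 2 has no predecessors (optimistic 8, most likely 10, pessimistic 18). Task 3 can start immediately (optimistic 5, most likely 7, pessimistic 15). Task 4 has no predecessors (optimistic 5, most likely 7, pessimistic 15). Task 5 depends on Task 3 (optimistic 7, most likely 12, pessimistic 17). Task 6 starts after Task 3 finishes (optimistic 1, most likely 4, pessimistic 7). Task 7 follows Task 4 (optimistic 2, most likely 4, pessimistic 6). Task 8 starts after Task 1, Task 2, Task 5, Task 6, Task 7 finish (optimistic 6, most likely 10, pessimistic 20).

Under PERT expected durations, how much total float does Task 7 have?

8 days

te_Task 1 = (1 + 4·2 + 3)/6 = 12/6 = 2
te_Task 2 = (8 + 4·10 + 18)/6 = 66/6 = 11
te_Task 3 = (5 + 4·7 + 15)/6 = 48/6 = 8
te_Task 4 = (5 + 4·7 + 15)/6 = 48/6 = 8
te_Task 5 = (7 + 4·12 + 17)/6 = 72/6 = 12
te_Task 6 = (1 + 4·4 + 7)/6 = 24/6 = 4
te_Task 7 = (2 + 4·4 + 6)/6 = 24/6 = 4
te_Task 8 = (6 + 4·10 + 20)/6 = 66/6 = 11

Forward pass:
ES_Task 1 = 0; EF_Task 1 = 2
ES_Task 2 = 0; EF_Task 2 = 11
ES_Task 3 = 0; EF_Task 3 = 8
ES_Task 4 = 0; EF_Task 4 = 8
ES_Task 5 = 8; EF_Task 5 = 8+12 = 20
ES_Task 6 = 8; EF_Task 6 = 8+4 = 12
ES_Task 7 = 8; EF_Task 7 = 8+4 = 12
ES_Task 8 = max(EF_Task 1=2, EF_Task 2=11, EF_Task 5=20, EF_Task 6=12, EF_Task 7=12) = 20; EF_Task 8 = 20+11 = 31
Expected project duration μ = 31 days. Critical path: Task 3 → Task 5 → Task 8.

Backward pass:
LF_Task 8 = 31; LS_Task 8 = 31−11 = 20
LF_Task 7 = LS_Task 8 = 20; LS_Task 7 = 20−4 = 16
LF_Task 6 = LS_Task 8 = 20; LS_Task 6 = 20−4 = 16
LF_Task 5 = LS_Task 8 = 20; LS_Task 5 = 20−12 = 8
LF_Task 4 = LS_Task 7 = 16; LS_Task 4 = 16−8 = 8
LF_Task 3 = min(LS_Task 5=8, LS_Task 6=16) = 8; LS_Task 3 = 8−8 = 0
LF_Task 2 = LS_Task 8 = 20; LS_Task 2 = 20−11 = 9
LF_Task 1 = LS_Task 8 = 20; LS_Task 1 = 20−2 = 18
Slack_Task 7 = LS_Task 7 − ES_Task 7 = 16 − 8 = 8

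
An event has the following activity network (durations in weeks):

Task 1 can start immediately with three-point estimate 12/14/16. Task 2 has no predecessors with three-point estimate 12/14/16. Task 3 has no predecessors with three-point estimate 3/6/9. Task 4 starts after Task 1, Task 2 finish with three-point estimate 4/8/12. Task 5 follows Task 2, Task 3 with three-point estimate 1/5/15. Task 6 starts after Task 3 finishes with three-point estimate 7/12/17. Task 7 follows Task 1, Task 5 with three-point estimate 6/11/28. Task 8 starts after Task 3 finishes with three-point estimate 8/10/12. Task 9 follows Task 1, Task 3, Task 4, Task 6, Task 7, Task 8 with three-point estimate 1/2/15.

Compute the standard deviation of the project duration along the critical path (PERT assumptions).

te_Task 1 = (12 + 4·14 + 16)/6 = 84/6 = 14; σ²_Task 1 = ((16−12)/6)² = 0.444
te_Task 2 = (12 + 4·14 + 16)/6 = 84/6 = 14; σ²_Task 2 = ((16−12)/6)² = 0.444
te_Task 3 = (3 + 4·6 + 9)/6 = 36/6 = 6; σ²_Task 3 = ((9−3)/6)² = 1.000
te_Task 4 = (4 + 4·8 + 12)/6 = 48/6 = 8; σ²_Task 4 = ((12−4)/6)² = 1.778
te_Task 5 = (1 + 4·5 + 15)/6 = 36/6 = 6; σ²_Task 5 = ((15−1)/6)² = 5.444
te_Task 6 = (7 + 4·12 + 17)/6 = 72/6 = 12; σ²_Task 6 = ((17−7)/6)² = 2.778
te_Task 7 = (6 + 4·11 + 28)/6 = 78/6 = 13; σ²_Task 7 = ((28−6)/6)² = 13.444
te_Task 8 = (8 + 4·10 + 12)/6 = 60/6 = 10; σ²_Task 8 = ((12−8)/6)² = 0.444
te_Task 9 = (1 + 4·2 + 15)/6 = 24/6 = 4; σ²_Task 9 = ((15−1)/6)² = 5.444

Forward pass:
ES_Task 1 = 0; EF_Task 1 = 14
ES_Task 2 = 0; EF_Task 2 = 14
ES_Task 3 = 0; EF_Task 3 = 6
ES_Task 4 = max(EF_Task 1=14, EF_Task 2=14) = 14; EF_Task 4 = 14+8 = 22
ES_Task 5 = max(EF_Task 2=14, EF_Task 3=6) = 14; EF_Task 5 = 14+6 = 20
ES_Task 6 = 6; EF_Task 6 = 6+12 = 18
ES_Task 7 = max(EF_Task 1=14, EF_Task 5=20) = 20; EF_Task 7 = 20+13 = 33
ES_Task 8 = 6; EF_Task 8 = 6+10 = 16
ES_Task 9 = max(EF_Task 1=14, EF_Task 3=6, EF_Task 4=22, EF_Task 6=18, EF_Task 7=33, EF_Task 8=16) = 33; EF_Task 9 = 33+4 = 37
Expected project duration μ = 37 weeks. Critical path: Task 2 → Task 5 → Task 7 → Task 9.

Variance along critical path = 0.444 + 5.444 + 13.444 + 5.444 = 24.778
σ = √24.778 = 4.978 weeks

4.98 weeks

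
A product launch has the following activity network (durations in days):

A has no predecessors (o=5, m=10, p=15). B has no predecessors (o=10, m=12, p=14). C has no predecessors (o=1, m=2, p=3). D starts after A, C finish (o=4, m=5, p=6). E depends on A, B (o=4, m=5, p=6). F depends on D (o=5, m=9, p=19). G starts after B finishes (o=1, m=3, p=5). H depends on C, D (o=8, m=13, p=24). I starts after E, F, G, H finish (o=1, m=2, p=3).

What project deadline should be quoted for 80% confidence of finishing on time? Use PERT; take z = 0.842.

33.7 days

te_A = (5 + 4·10 + 15)/6 = 60/6 = 10; σ²_A = ((15−5)/6)² = 2.778
te_B = (10 + 4·12 + 14)/6 = 72/6 = 12; σ²_B = ((14−10)/6)² = 0.444
te_C = (1 + 4·2 + 3)/6 = 12/6 = 2; σ²_C = ((3−1)/6)² = 0.111
te_D = (4 + 4·5 + 6)/6 = 30/6 = 5; σ²_D = ((6−4)/6)² = 0.111
te_E = (4 + 4·5 + 6)/6 = 30/6 = 5; σ²_E = ((6−4)/6)² = 0.111
te_F = (5 + 4·9 + 19)/6 = 60/6 = 10; σ²_F = ((19−5)/6)² = 5.444
te_G = (1 + 4·3 + 5)/6 = 18/6 = 3; σ²_G = ((5−1)/6)² = 0.444
te_H = (8 + 4·13 + 24)/6 = 84/6 = 14; σ²_H = ((24−8)/6)² = 7.111
te_I = (1 + 4·2 + 3)/6 = 12/6 = 2; σ²_I = ((3−1)/6)² = 0.111

Forward pass:
ES_A = 0; EF_A = 10
ES_B = 0; EF_B = 12
ES_C = 0; EF_C = 2
ES_D = max(EF_A=10, EF_C=2) = 10; EF_D = 10+5 = 15
ES_E = max(EF_A=10, EF_B=12) = 12; EF_E = 12+5 = 17
ES_F = 15; EF_F = 15+10 = 25
ES_G = 12; EF_G = 12+3 = 15
ES_H = max(EF_C=2, EF_D=15) = 15; EF_H = 15+14 = 29
ES_I = max(EF_E=17, EF_F=25, EF_G=15, EF_H=29) = 29; EF_I = 29+2 = 31
Expected project duration μ = 31 days. Critical path: A → D → H → I.

Variance along critical path = 2.778 + 0.111 + 7.111 + 0.111 = 10.111; σ = 3.180 days.
D = μ + z·σ = 31 + 0.842·3.180 = 33.7 days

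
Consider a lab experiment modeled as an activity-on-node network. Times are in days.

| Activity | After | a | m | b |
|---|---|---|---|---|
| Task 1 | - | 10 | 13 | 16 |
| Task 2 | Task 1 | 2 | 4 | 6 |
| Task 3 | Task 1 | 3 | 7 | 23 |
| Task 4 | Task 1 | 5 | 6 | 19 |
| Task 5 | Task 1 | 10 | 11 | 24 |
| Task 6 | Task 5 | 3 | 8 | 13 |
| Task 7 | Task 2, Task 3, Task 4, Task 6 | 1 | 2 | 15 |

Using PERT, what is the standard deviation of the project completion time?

te_Task 1 = (10 + 4·13 + 16)/6 = 78/6 = 13; σ²_Task 1 = ((16−10)/6)² = 1.000
te_Task 2 = (2 + 4·4 + 6)/6 = 24/6 = 4; σ²_Task 2 = ((6−2)/6)² = 0.444
te_Task 3 = (3 + 4·7 + 23)/6 = 54/6 = 9; σ²_Task 3 = ((23−3)/6)² = 11.111
te_Task 4 = (5 + 4·6 + 19)/6 = 48/6 = 8; σ²_Task 4 = ((19−5)/6)² = 5.444
te_Task 5 = (10 + 4·11 + 24)/6 = 78/6 = 13; σ²_Task 5 = ((24−10)/6)² = 5.444
te_Task 6 = (3 + 4·8 + 13)/6 = 48/6 = 8; σ²_Task 6 = ((13−3)/6)² = 2.778
te_Task 7 = (1 + 4·2 + 15)/6 = 24/6 = 4; σ²_Task 7 = ((15−1)/6)² = 5.444

Forward pass:
ES_Task 1 = 0; EF_Task 1 = 13
ES_Task 2 = 13; EF_Task 2 = 13+4 = 17
ES_Task 3 = 13; EF_Task 3 = 13+9 = 22
ES_Task 4 = 13; EF_Task 4 = 13+8 = 21
ES_Task 5 = 13; EF_Task 5 = 13+13 = 26
ES_Task 6 = 26; EF_Task 6 = 26+8 = 34
ES_Task 7 = max(EF_Task 2=17, EF_Task 3=22, EF_Task 4=21, EF_Task 6=34) = 34; EF_Task 7 = 34+4 = 38
Expected project duration μ = 38 days. Critical path: Task 1 → Task 5 → Task 6 → Task 7.

Variance along critical path = 1.000 + 5.444 + 2.778 + 5.444 = 14.667
σ = √14.667 = 3.830 days

3.83 days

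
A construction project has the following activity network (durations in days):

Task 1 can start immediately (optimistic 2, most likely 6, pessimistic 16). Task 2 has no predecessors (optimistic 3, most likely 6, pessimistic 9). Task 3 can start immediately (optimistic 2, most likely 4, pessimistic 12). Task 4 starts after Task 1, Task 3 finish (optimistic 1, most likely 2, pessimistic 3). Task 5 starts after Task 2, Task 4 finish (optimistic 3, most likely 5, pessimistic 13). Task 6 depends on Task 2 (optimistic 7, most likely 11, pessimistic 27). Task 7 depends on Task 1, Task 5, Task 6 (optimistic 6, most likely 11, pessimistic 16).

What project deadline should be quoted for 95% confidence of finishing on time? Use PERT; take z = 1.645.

te_Task 1 = (2 + 4·6 + 16)/6 = 42/6 = 7; σ²_Task 1 = ((16−2)/6)² = 5.444
te_Task 2 = (3 + 4·6 + 9)/6 = 36/6 = 6; σ²_Task 2 = ((9−3)/6)² = 1.000
te_Task 3 = (2 + 4·4 + 12)/6 = 30/6 = 5; σ²_Task 3 = ((12−2)/6)² = 2.778
te_Task 4 = (1 + 4·2 + 3)/6 = 12/6 = 2; σ²_Task 4 = ((3−1)/6)² = 0.111
te_Task 5 = (3 + 4·5 + 13)/6 = 36/6 = 6; σ²_Task 5 = ((13−3)/6)² = 2.778
te_Task 6 = (7 + 4·11 + 27)/6 = 78/6 = 13; σ²_Task 6 = ((27−7)/6)² = 11.111
te_Task 7 = (6 + 4·11 + 16)/6 = 66/6 = 11; σ²_Task 7 = ((16−6)/6)² = 2.778

Forward pass:
ES_Task 1 = 0; EF_Task 1 = 7
ES_Task 2 = 0; EF_Task 2 = 6
ES_Task 3 = 0; EF_Task 3 = 5
ES_Task 4 = max(EF_Task 1=7, EF_Task 3=5) = 7; EF_Task 4 = 7+2 = 9
ES_Task 5 = max(EF_Task 2=6, EF_Task 4=9) = 9; EF_Task 5 = 9+6 = 15
ES_Task 6 = 6; EF_Task 6 = 6+13 = 19
ES_Task 7 = max(EF_Task 1=7, EF_Task 5=15, EF_Task 6=19) = 19; EF_Task 7 = 19+11 = 30
Expected project duration μ = 30 days. Critical path: Task 2 → Task 6 → Task 7.

Variance along critical path = 1.000 + 11.111 + 2.778 = 14.889; σ = 3.859 days.
D = μ + z·σ = 30 + 1.645·3.859 = 36.3 days

36.3 days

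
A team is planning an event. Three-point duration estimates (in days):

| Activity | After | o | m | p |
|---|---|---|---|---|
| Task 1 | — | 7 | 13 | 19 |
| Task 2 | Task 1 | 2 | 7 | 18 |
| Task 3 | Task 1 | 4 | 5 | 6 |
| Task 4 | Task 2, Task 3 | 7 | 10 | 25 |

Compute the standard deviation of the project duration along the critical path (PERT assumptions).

te_Task 1 = (7 + 4·13 + 19)/6 = 78/6 = 13; σ²_Task 1 = ((19−7)/6)² = 4.000
te_Task 2 = (2 + 4·7 + 18)/6 = 48/6 = 8; σ²_Task 2 = ((18−2)/6)² = 7.111
te_Task 3 = (4 + 4·5 + 6)/6 = 30/6 = 5; σ²_Task 3 = ((6−4)/6)² = 0.111
te_Task 4 = (7 + 4·10 + 25)/6 = 72/6 = 12; σ²_Task 4 = ((25−7)/6)² = 9.000

Forward pass:
ES_Task 1 = 0; EF_Task 1 = 13
ES_Task 2 = 13; EF_Task 2 = 13+8 = 21
ES_Task 3 = 13; EF_Task 3 = 13+5 = 18
ES_Task 4 = max(EF_Task 2=21, EF_Task 3=18) = 21; EF_Task 4 = 21+12 = 33
Expected project duration μ = 33 days. Critical path: Task 1 → Task 2 → Task 4.

Variance along critical path = 4.000 + 7.111 + 9.000 = 20.111
σ = √20.111 = 4.485 days

4.48 days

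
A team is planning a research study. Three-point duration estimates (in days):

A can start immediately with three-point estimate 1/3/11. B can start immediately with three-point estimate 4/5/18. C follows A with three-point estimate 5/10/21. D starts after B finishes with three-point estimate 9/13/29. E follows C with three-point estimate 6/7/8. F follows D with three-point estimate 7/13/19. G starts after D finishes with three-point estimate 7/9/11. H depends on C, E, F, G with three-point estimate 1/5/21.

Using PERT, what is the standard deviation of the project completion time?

5.63 days

te_A = (1 + 4·3 + 11)/6 = 24/6 = 4; σ²_A = ((11−1)/6)² = 2.778
te_B = (4 + 4·5 + 18)/6 = 42/6 = 7; σ²_B = ((18−4)/6)² = 5.444
te_C = (5 + 4·10 + 21)/6 = 66/6 = 11; σ²_C = ((21−5)/6)² = 7.111
te_D = (9 + 4·13 + 29)/6 = 90/6 = 15; σ²_D = ((29−9)/6)² = 11.111
te_E = (6 + 4·7 + 8)/6 = 42/6 = 7; σ²_E = ((8−6)/6)² = 0.111
te_F = (7 + 4·13 + 19)/6 = 78/6 = 13; σ²_F = ((19−7)/6)² = 4.000
te_G = (7 + 4·9 + 11)/6 = 54/6 = 9; σ²_G = ((11−7)/6)² = 0.444
te_H = (1 + 4·5 + 21)/6 = 42/6 = 7; σ²_H = ((21−1)/6)² = 11.111

Forward pass:
ES_A = 0; EF_A = 4
ES_B = 0; EF_B = 7
ES_C = 4; EF_C = 4+11 = 15
ES_D = 7; EF_D = 7+15 = 22
ES_E = 15; EF_E = 15+7 = 22
ES_F = 22; EF_F = 22+13 = 35
ES_G = 22; EF_G = 22+9 = 31
ES_H = max(EF_C=15, EF_E=22, EF_F=35, EF_G=31) = 35; EF_H = 35+7 = 42
Expected project duration μ = 42 days. Critical path: B → D → F → H.

Variance along critical path = 5.444 + 11.111 + 4.000 + 11.111 = 31.667
σ = √31.667 = 5.627 days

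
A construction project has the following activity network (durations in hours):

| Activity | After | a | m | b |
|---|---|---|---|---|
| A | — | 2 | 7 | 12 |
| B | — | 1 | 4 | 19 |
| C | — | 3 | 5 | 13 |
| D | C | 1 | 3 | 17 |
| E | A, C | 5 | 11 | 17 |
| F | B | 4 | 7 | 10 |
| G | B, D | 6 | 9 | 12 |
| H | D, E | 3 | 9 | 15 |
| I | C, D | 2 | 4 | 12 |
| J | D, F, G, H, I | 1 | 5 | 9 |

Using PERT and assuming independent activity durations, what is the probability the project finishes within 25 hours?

te_A = (2 + 4·7 + 12)/6 = 42/6 = 7; σ²_A = ((12−2)/6)² = 2.778
te_B = (1 + 4·4 + 19)/6 = 36/6 = 6; σ²_B = ((19−1)/6)² = 9.000
te_C = (3 + 4·5 + 13)/6 = 36/6 = 6; σ²_C = ((13−3)/6)² = 2.778
te_D = (1 + 4·3 + 17)/6 = 30/6 = 5; σ²_D = ((17−1)/6)² = 7.111
te_E = (5 + 4·11 + 17)/6 = 66/6 = 11; σ²_E = ((17−5)/6)² = 4.000
te_F = (4 + 4·7 + 10)/6 = 42/6 = 7; σ²_F = ((10−4)/6)² = 1.000
te_G = (6 + 4·9 + 12)/6 = 54/6 = 9; σ²_G = ((12−6)/6)² = 1.000
te_H = (3 + 4·9 + 15)/6 = 54/6 = 9; σ²_H = ((15−3)/6)² = 4.000
te_I = (2 + 4·4 + 12)/6 = 30/6 = 5; σ²_I = ((12−2)/6)² = 2.778
te_J = (1 + 4·5 + 9)/6 = 30/6 = 5; σ²_J = ((9−1)/6)² = 1.778

Forward pass:
ES_A = 0; EF_A = 7
ES_B = 0; EF_B = 6
ES_C = 0; EF_C = 6
ES_D = 6; EF_D = 6+5 = 11
ES_E = max(EF_A=7, EF_C=6) = 7; EF_E = 7+11 = 18
ES_F = 6; EF_F = 6+7 = 13
ES_G = max(EF_B=6, EF_D=11) = 11; EF_G = 11+9 = 20
ES_H = max(EF_D=11, EF_E=18) = 18; EF_H = 18+9 = 27
ES_I = max(EF_C=6, EF_D=11) = 11; EF_I = 11+5 = 16
ES_J = max(EF_D=11, EF_F=13, EF_G=20, EF_H=27, EF_I=16) = 27; EF_J = 27+5 = 32
Expected project duration μ = 32 hours. Critical path: A → E → H → J.

Variance along critical path = 2.778 + 4.000 + 4.000 + 1.778 = 12.556; σ = √12.556 = 3.543 hours.
Z = (25 − 32) / 3.543 = -1.976
P(T ≤ 25) = Φ(-1.976) ≈ 0.024

0.024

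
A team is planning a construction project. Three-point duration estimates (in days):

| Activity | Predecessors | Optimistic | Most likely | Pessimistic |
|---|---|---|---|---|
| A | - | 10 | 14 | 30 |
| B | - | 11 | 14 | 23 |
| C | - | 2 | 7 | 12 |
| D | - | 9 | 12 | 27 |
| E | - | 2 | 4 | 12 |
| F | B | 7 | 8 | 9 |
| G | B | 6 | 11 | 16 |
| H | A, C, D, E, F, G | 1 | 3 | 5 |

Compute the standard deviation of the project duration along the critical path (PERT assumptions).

2.69 days

te_A = (10 + 4·14 + 30)/6 = 96/6 = 16; σ²_A = ((30−10)/6)² = 11.111
te_B = (11 + 4·14 + 23)/6 = 90/6 = 15; σ²_B = ((23−11)/6)² = 4.000
te_C = (2 + 4·7 + 12)/6 = 42/6 = 7; σ²_C = ((12−2)/6)² = 2.778
te_D = (9 + 4·12 + 27)/6 = 84/6 = 14; σ²_D = ((27−9)/6)² = 9.000
te_E = (2 + 4·4 + 12)/6 = 30/6 = 5; σ²_E = ((12−2)/6)² = 2.778
te_F = (7 + 4·8 + 9)/6 = 48/6 = 8; σ²_F = ((9−7)/6)² = 0.111
te_G = (6 + 4·11 + 16)/6 = 66/6 = 11; σ²_G = ((16−6)/6)² = 2.778
te_H = (1 + 4·3 + 5)/6 = 18/6 = 3; σ²_H = ((5−1)/6)² = 0.444

Forward pass:
ES_A = 0; EF_A = 16
ES_B = 0; EF_B = 15
ES_C = 0; EF_C = 7
ES_D = 0; EF_D = 14
ES_E = 0; EF_E = 5
ES_F = 15; EF_F = 15+8 = 23
ES_G = 15; EF_G = 15+11 = 26
ES_H = max(EF_A=16, EF_C=7, EF_D=14, EF_E=5, EF_F=23, EF_G=26) = 26; EF_H = 26+3 = 29
Expected project duration μ = 29 days. Critical path: B → G → H.

Variance along critical path = 4.000 + 2.778 + 0.444 = 7.222
σ = √7.222 = 2.687 days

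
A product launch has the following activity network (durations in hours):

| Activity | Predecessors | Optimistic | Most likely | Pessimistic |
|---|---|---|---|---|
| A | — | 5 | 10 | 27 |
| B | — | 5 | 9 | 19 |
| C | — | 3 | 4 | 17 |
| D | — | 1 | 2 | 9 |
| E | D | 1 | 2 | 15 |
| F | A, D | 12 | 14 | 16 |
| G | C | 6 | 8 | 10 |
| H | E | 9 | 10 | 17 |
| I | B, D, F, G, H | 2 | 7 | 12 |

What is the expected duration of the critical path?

te_A = (5 + 4·10 + 27)/6 = 72/6 = 12
te_B = (5 + 4·9 + 19)/6 = 60/6 = 10
te_C = (3 + 4·4 + 17)/6 = 36/6 = 6
te_D = (1 + 4·2 + 9)/6 = 18/6 = 3
te_E = (1 + 4·2 + 15)/6 = 24/6 = 4
te_F = (12 + 4·14 + 16)/6 = 84/6 = 14
te_G = (6 + 4·8 + 10)/6 = 48/6 = 8
te_H = (9 + 4·10 + 17)/6 = 66/6 = 11
te_I = (2 + 4·7 + 12)/6 = 42/6 = 7

Forward pass:
ES_A = 0; EF_A = 12
ES_B = 0; EF_B = 10
ES_C = 0; EF_C = 6
ES_D = 0; EF_D = 3
ES_E = 3; EF_E = 3+4 = 7
ES_F = max(EF_A=12, EF_D=3) = 12; EF_F = 12+14 = 26
ES_G = 6; EF_G = 6+8 = 14
ES_H = 7; EF_H = 7+11 = 18
ES_I = max(EF_B=10, EF_D=3, EF_F=26, EF_G=14, EF_H=18) = 26; EF_I = 26+7 = 33
Expected project duration μ = 33 hours. Critical path: A → F → I.

33 hours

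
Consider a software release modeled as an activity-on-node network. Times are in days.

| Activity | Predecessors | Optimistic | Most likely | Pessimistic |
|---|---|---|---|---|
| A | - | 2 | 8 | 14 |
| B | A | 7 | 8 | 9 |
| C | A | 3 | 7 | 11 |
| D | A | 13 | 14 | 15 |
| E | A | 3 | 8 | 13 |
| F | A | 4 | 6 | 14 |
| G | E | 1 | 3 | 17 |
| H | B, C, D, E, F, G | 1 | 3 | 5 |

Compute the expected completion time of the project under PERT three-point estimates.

te_A = (2 + 4·8 + 14)/6 = 48/6 = 8
te_B = (7 + 4·8 + 9)/6 = 48/6 = 8
te_C = (3 + 4·7 + 11)/6 = 42/6 = 7
te_D = (13 + 4·14 + 15)/6 = 84/6 = 14
te_E = (3 + 4·8 + 13)/6 = 48/6 = 8
te_F = (4 + 4·6 + 14)/6 = 42/6 = 7
te_G = (1 + 4·3 + 17)/6 = 30/6 = 5
te_H = (1 + 4·3 + 5)/6 = 18/6 = 3

Forward pass:
ES_A = 0; EF_A = 8
ES_B = 8; EF_B = 8+8 = 16
ES_C = 8; EF_C = 8+7 = 15
ES_D = 8; EF_D = 8+14 = 22
ES_E = 8; EF_E = 8+8 = 16
ES_F = 8; EF_F = 8+7 = 15
ES_G = 16; EF_G = 16+5 = 21
ES_H = max(EF_B=16, EF_C=15, EF_D=22, EF_E=16, EF_F=15, EF_G=21) = 22; EF_H = 22+3 = 25
Expected project duration μ = 25 days. Critical path: A → D → H.

25 days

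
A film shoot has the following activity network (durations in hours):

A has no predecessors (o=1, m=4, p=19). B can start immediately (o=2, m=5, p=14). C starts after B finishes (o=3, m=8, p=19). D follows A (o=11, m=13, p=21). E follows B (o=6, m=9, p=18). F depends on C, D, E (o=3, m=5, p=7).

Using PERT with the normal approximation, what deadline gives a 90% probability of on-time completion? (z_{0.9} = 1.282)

29.5 hours

te_A = (1 + 4·4 + 19)/6 = 36/6 = 6; σ²_A = ((19−1)/6)² = 9.000
te_B = (2 + 4·5 + 14)/6 = 36/6 = 6; σ²_B = ((14−2)/6)² = 4.000
te_C = (3 + 4·8 + 19)/6 = 54/6 = 9; σ²_C = ((19−3)/6)² = 7.111
te_D = (11 + 4·13 + 21)/6 = 84/6 = 14; σ²_D = ((21−11)/6)² = 2.778
te_E = (6 + 4·9 + 18)/6 = 60/6 = 10; σ²_E = ((18−6)/6)² = 4.000
te_F = (3 + 4·5 + 7)/6 = 30/6 = 5; σ²_F = ((7−3)/6)² = 0.444

Forward pass:
ES_A = 0; EF_A = 6
ES_B = 0; EF_B = 6
ES_C = 6; EF_C = 6+9 = 15
ES_D = 6; EF_D = 6+14 = 20
ES_E = 6; EF_E = 6+10 = 16
ES_F = max(EF_C=15, EF_D=20, EF_E=16) = 20; EF_F = 20+5 = 25
Expected project duration μ = 25 hours. Critical path: A → D → F.

Variance along critical path = 9.000 + 2.778 + 0.444 = 12.222; σ = 3.496 hours.
D = μ + z·σ = 25 + 1.282·3.496 = 29.5 hours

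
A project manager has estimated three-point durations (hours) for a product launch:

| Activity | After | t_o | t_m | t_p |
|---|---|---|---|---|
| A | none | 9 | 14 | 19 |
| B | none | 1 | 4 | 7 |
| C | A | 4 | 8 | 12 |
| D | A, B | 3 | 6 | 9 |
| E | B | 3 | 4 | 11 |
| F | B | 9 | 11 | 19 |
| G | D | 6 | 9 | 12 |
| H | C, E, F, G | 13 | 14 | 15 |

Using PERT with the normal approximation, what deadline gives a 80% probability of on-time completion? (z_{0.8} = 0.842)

44.9 hours

te_A = (9 + 4·14 + 19)/6 = 84/6 = 14; σ²_A = ((19−9)/6)² = 2.778
te_B = (1 + 4·4 + 7)/6 = 24/6 = 4; σ²_B = ((7−1)/6)² = 1.000
te_C = (4 + 4·8 + 12)/6 = 48/6 = 8; σ²_C = ((12−4)/6)² = 1.778
te_D = (3 + 4·6 + 9)/6 = 36/6 = 6; σ²_D = ((9−3)/6)² = 1.000
te_E = (3 + 4·4 + 11)/6 = 30/6 = 5; σ²_E = ((11−3)/6)² = 1.778
te_F = (9 + 4·11 + 19)/6 = 72/6 = 12; σ²_F = ((19−9)/6)² = 2.778
te_G = (6 + 4·9 + 12)/6 = 54/6 = 9; σ²_G = ((12−6)/6)² = 1.000
te_H = (13 + 4·14 + 15)/6 = 84/6 = 14; σ²_H = ((15−13)/6)² = 0.111

Forward pass:
ES_A = 0; EF_A = 14
ES_B = 0; EF_B = 4
ES_C = 14; EF_C = 14+8 = 22
ES_D = max(EF_A=14, EF_B=4) = 14; EF_D = 14+6 = 20
ES_E = 4; EF_E = 4+5 = 9
ES_F = 4; EF_F = 4+12 = 16
ES_G = 20; EF_G = 20+9 = 29
ES_H = max(EF_C=22, EF_E=9, EF_F=16, EF_G=29) = 29; EF_H = 29+14 = 43
Expected project duration μ = 43 hours. Critical path: A → D → G → H.

Variance along critical path = 2.778 + 1.000 + 1.000 + 0.111 = 4.889; σ = 2.211 hours.
D = μ + z·σ = 43 + 0.842·2.211 = 44.9 hours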